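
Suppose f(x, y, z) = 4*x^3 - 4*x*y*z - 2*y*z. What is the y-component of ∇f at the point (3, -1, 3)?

(∇f)_2 = ∂f/∂y = -4*x*z - 2*z
At (3, -1, 3): -42.

-42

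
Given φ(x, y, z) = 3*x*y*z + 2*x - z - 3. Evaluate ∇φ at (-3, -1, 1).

(-1, -9, 8)

∂φ/∂x = 3*y*z + 2
∂φ/∂y = 3*x*z
∂φ/∂z = 3*x*y - 1
∇φ = (3*y*z + 2, 3*x*z, 3*x*y - 1)
At (-3, -1, 1): (-1, -9, 8).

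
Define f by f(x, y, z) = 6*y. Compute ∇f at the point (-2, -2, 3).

∂f/∂x = 0
∂f/∂y = 6
∂f/∂z = 0
∇f = (0, 6, 0)
At (-2, -2, 3): (0, 6, 0).

(0, 6, 0)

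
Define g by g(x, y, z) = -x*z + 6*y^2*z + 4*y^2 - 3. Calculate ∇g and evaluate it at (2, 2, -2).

∂g/∂x = -z
∂g/∂y = 12*y*z + 8*y
∂g/∂z = -x + 6*y^2
∇g = (-z, 12*y*z + 8*y, -x + 6*y^2)
At (2, 2, -2): (2, -32, 22).

(2, -32, 22)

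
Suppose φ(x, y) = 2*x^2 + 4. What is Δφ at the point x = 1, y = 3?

4

∂²φ/∂x² = 4
∂²φ/∂y² = 0
∇²φ = 4
At (1, 3): 4.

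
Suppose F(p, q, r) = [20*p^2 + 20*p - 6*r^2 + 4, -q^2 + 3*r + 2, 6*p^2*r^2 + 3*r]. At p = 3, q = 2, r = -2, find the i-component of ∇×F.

-3

(∇×F)_1 = ∂F₃/∂q − ∂F₂/∂r
= 0 − (3)
= -3
At (3, 2, -2): -3.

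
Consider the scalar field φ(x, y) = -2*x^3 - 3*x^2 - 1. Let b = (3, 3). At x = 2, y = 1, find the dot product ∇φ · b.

-108

∂φ/∂x = -6*x^2 - 6*x
∂φ/∂y = 0
∇φ at (2, 1) = (-36, 0)
∇φ · b = (-36)(3) + (0)(3) = -108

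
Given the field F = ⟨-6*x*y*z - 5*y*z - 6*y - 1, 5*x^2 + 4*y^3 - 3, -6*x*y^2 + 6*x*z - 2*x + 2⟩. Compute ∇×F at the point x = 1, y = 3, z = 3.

(-36, 5, 49)

(∇×F)₁ = ∂F₃/∂y − ∂F₂/∂z = -12*x*y
(∇×F)₂ = ∂F₁/∂z − ∂F₃/∂x = -6*x*y + 6*y^2 - 5*y - 6*z + 2
(∇×F)₃ = ∂F₂/∂x − ∂F₁/∂y = 6*x*z + 10*x + 5*z + 6
∇×F = (-12*x*y, -6*x*y + 6*y^2 - 5*y - 6*z + 2, 6*x*z + 10*x + 5*z + 6)
At (1, 3, 3): (-36, 5, 49).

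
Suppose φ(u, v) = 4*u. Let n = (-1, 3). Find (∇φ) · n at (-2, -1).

-4

∂φ/∂u = 4
∂φ/∂v = 0
∇φ at (-2, -1) = (4, 0)
∇φ · n = (4)(-1) + (0)(3) = -4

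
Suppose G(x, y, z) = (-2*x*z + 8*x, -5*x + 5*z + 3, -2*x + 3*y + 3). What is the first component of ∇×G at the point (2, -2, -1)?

(∇×G)_1 = ∂G₃/∂y − ∂G₂/∂z
= 3 − (5)
= -2
At (2, -2, -1): -2.

-2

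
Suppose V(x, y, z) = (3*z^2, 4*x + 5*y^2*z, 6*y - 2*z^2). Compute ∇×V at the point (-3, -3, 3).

(-39, 18, 4)

(∇×V)₁ = ∂V₃/∂y − ∂V₂/∂z = -5*y^2 + 6
(∇×V)₂ = ∂V₁/∂z − ∂V₃/∂x = 6*z
(∇×V)₃ = ∂V₂/∂x − ∂V₁/∂y = 4
∇×V = (-5*y^2 + 6, 6*z, 4)
At (-3, -3, 3): (-39, 18, 4).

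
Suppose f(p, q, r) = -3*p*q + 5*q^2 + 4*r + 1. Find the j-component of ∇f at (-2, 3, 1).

36

(∇f)_2 = ∂f/∂q = -3*p + 10*q
At (-2, 3, 1): 36.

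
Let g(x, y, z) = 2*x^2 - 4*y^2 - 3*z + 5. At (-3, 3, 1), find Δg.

-4

∂²g/∂x² = 4
∂²g/∂y² = -8
∂²g/∂z² = 0
∇²g = -4
At (-3, 3, 1): -4.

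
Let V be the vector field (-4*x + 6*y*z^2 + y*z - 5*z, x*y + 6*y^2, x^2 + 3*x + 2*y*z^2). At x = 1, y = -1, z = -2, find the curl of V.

(∇×V)₁ = ∂V₃/∂y − ∂V₂/∂z = 2*z^2
(∇×V)₂ = ∂V₁/∂z − ∂V₃/∂x = -2*x + 12*y*z + y - 8
(∇×V)₃ = ∂V₂/∂x − ∂V₁/∂y = y - 6*z^2 - z
∇×V = (2*z^2, -2*x + 12*y*z + y - 8, y - 6*z^2 - z)
At (1, -1, -2): (8, 13, -23).

(8, 13, -23)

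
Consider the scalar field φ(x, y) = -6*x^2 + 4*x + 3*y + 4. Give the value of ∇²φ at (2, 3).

-12

∂²φ/∂x² = -12
∂²φ/∂y² = 0
∇²φ = -12
At (2, 3): -12.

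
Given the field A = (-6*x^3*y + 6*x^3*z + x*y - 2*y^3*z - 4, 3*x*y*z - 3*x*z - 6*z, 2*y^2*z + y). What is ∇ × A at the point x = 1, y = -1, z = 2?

(∇×A)₁ = ∂A₃/∂y − ∂A₂/∂z = -3*x*y + 3*x + 4*y*z + 7
(∇×A)₂ = ∂A₁/∂z − ∂A₃/∂x = 6*x^3 - 2*y^3
(∇×A)₃ = ∂A₂/∂x − ∂A₁/∂y = 6*x^3 - x + 6*y^2*z + 3*y*z - 3*z
∇×A = (-3*x*y + 3*x + 4*y*z + 7, 6*x^3 - 2*y^3, 6*x^3 - x + 6*y^2*z + 3*y*z - 3*z)
At (1, -1, 2): (5, 8, 5).

(5, 8, 5)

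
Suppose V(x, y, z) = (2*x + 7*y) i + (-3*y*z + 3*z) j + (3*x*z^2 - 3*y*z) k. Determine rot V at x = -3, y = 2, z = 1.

(0, -3, -7)

(∇×V)₁ = ∂V₃/∂y − ∂V₂/∂z = 3*y - 3*z - 3
(∇×V)₂ = ∂V₁/∂z − ∂V₃/∂x = -3*z^2
(∇×V)₃ = ∂V₂/∂x − ∂V₁/∂y = -7
∇×V = (3*y - 3*z - 3, -3*z^2, -7)
At (-3, 2, 1): (0, -3, -7).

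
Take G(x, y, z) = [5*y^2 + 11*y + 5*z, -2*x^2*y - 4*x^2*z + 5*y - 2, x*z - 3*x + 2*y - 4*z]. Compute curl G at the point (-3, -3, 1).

(38, 7, 7)

(∇×G)₁ = ∂G₃/∂y − ∂G₂/∂z = 4*x^2 + 2
(∇×G)₂ = ∂G₁/∂z − ∂G₃/∂x = -z + 8
(∇×G)₃ = ∂G₂/∂x − ∂G₁/∂y = -4*x*y - 8*x*z - 10*y - 11
∇×G = (4*x^2 + 2, -z + 8, -4*x*y - 8*x*z - 10*y - 11)
At (-3, -3, 1): (38, 7, 7).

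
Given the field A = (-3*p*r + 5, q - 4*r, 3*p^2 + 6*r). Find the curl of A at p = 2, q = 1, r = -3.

(4, -18, 0)

(∇×A)₁ = ∂A₃/∂q − ∂A₂/∂r = 4
(∇×A)₂ = ∂A₁/∂r − ∂A₃/∂p = -9*p
(∇×A)₃ = ∂A₂/∂p − ∂A₁/∂q = 0
∇×A = (4, -9*p, 0)
At (2, 1, -3): (4, -18, 0).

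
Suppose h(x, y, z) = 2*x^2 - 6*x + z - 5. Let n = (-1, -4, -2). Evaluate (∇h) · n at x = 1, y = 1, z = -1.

0

∂h/∂x = 4*x - 6
∂h/∂y = 0
∂h/∂z = 1
∇h at (1, 1, -1) = (-2, 0, 1)
∇h · n = (-2)(-1) + (0)(-4) + (1)(-2) = 0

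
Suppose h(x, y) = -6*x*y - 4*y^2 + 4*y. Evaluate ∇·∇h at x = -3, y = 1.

-8

∂²h/∂x² = 0
∂²h/∂y² = -8
∇²h = -8
At (-3, 1): -8.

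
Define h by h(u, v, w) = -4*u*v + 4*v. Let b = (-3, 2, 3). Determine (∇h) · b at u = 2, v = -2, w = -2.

-32

∂h/∂u = -4*v
∂h/∂v = -4*u + 4
∂h/∂w = 0
∇h at (2, -2, -2) = (8, -4, 0)
∇h · b = (8)(-3) + (-4)(2) + (0)(3) = -32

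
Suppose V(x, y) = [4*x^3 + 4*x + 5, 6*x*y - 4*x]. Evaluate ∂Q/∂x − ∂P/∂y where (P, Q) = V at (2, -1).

∂V₂/∂x = 6*y - 4
∂V₁/∂y = 0
Scalar curl = 6*y - 4
At (2, -1): -10.

-10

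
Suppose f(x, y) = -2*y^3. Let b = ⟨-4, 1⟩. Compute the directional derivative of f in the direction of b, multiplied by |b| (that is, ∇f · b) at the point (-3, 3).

∂f/∂x = 0
∂f/∂y = -6*y^2
∇f at (-3, 3) = (0, -54)
∇f · b = (0)(-4) + (-54)(1) = -54

-54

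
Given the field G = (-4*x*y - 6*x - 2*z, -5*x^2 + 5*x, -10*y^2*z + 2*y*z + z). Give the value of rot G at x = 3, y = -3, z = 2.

(∇×G)₁ = ∂G₃/∂y − ∂G₂/∂z = -20*y*z + 2*z
(∇×G)₂ = ∂G₁/∂z − ∂G₃/∂x = -2
(∇×G)₃ = ∂G₂/∂x − ∂G₁/∂y = -6*x + 5
∇×G = (-20*y*z + 2*z, -2, -6*x + 5)
At (3, -3, 2): (124, -2, -13).

(124, -2, -13)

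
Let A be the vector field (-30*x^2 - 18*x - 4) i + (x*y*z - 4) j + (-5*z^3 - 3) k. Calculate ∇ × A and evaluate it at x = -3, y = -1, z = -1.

(∇×A)₁ = ∂A₃/∂y − ∂A₂/∂z = -x*y
(∇×A)₂ = ∂A₁/∂z − ∂A₃/∂x = 0
(∇×A)₃ = ∂A₂/∂x − ∂A₁/∂y = y*z
∇×A = (-x*y, 0, y*z)
At (-3, -1, -1): (-3, 0, 1).

(-3, 0, 1)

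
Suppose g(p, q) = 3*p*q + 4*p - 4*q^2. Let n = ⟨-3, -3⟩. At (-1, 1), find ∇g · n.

∂g/∂p = 3*q + 4
∂g/∂q = 3*p - 8*q
∇g at (-1, 1) = (7, -11)
∇g · n = (7)(-3) + (-11)(-3) = 12

12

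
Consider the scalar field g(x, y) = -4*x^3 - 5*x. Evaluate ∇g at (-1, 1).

∂g/∂x = -12*x^2 - 5
∂g/∂y = 0
∇g = (-12*x^2 - 5, 0)
At (-1, 1): (-17, 0).

(-17, 0)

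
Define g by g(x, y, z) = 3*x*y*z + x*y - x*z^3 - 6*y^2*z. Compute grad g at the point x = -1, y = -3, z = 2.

∂g/∂x = 3*y*z + y - z^3
∂g/∂y = 3*x*z + x - 12*y*z
∂g/∂z = 3*x*y - 3*x*z^2 - 6*y^2
∇g = (3*y*z + y - z^3, 3*x*z + x - 12*y*z, 3*x*y - 3*x*z^2 - 6*y^2)
At (-1, -3, 2): (-29, 65, -33).

(-29, 65, -33)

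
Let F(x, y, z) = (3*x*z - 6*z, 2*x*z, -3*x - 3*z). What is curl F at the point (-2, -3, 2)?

(∇×F)₁ = ∂F₃/∂y − ∂F₂/∂z = -2*x
(∇×F)₂ = ∂F₁/∂z − ∂F₃/∂x = 3*x - 3
(∇×F)₃ = ∂F₂/∂x − ∂F₁/∂y = 2*z
∇×F = (-2*x, 3*x - 3, 2*z)
At (-2, -3, 2): (4, -9, 4).

(4, -9, 4)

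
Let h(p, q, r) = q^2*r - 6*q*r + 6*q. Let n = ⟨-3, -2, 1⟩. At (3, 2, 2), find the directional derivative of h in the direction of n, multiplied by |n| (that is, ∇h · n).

∂h/∂p = 0
∂h/∂q = 2*q*r - 6*r + 6
∂h/∂r = q^2 - 6*q
∇h at (3, 2, 2) = (0, 2, -8)
∇h · n = (0)(-3) + (2)(-2) + (-8)(1) = -12

-12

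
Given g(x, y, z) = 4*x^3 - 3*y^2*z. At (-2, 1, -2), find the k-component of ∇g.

(∇g)_3 = ∂g/∂z = -3*y^2
At (-2, 1, -2): -3.

-3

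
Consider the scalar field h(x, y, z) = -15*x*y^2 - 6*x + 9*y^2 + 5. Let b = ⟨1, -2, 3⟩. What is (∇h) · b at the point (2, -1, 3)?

-105

∂h/∂x = -15*y^2 - 6
∂h/∂y = -30*x*y + 18*y
∂h/∂z = 0
∇h at (2, -1, 3) = (-21, 42, 0)
∇h · b = (-21)(1) + (42)(-2) + (0)(3) = -105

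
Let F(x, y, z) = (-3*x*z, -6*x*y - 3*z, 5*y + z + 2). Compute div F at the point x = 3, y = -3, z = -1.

∂F₁/∂x = -3*z
∂F₂/∂y = -6*x
∂F₃/∂z = 1
∇·F = -6*x - 3*z + 1
At (3, -3, -1): -14.

-14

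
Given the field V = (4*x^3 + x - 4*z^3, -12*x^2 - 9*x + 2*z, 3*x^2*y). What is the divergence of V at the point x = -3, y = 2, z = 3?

∂V₁/∂x = 12*x^2 + 1
∂V₂/∂y = 0
∂V₃/∂z = 0
∇·V = 12*x^2 + 1
At (-3, 2, 3): 109.

109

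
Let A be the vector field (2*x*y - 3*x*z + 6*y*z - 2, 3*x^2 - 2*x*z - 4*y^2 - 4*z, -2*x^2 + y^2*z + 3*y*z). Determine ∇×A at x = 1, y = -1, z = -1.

(5, -5, 12)

(∇×A)₁ = ∂A₃/∂y − ∂A₂/∂z = 2*x + 2*y*z + 3*z + 4
(∇×A)₂ = ∂A₁/∂z − ∂A₃/∂x = x + 6*y
(∇×A)₃ = ∂A₂/∂x − ∂A₁/∂y = 4*x - 8*z
∇×A = (2*x + 2*y*z + 3*z + 4, x + 6*y, 4*x - 8*z)
At (1, -1, -1): (5, -5, 12).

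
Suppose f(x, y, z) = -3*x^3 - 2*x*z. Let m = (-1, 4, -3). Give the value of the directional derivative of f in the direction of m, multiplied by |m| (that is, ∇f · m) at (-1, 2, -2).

∂f/∂x = -9*x^2 - 2*z
∂f/∂y = 0
∂f/∂z = -2*x
∇f at (-1, 2, -2) = (-5, 0, 2)
∇f · m = (-5)(-1) + (0)(4) + (2)(-3) = -1

-1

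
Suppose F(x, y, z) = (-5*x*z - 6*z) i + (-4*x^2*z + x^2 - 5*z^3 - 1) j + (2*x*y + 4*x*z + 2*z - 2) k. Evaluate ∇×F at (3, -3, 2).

(102, -23, -42)

(∇×F)₁ = ∂F₃/∂y − ∂F₂/∂z = 4*x^2 + 2*x + 15*z^2
(∇×F)₂ = ∂F₁/∂z − ∂F₃/∂x = -5*x - 2*y - 4*z - 6
(∇×F)₃ = ∂F₂/∂x − ∂F₁/∂y = -8*x*z + 2*x
∇×F = (4*x^2 + 2*x + 15*z^2, -5*x - 2*y - 4*z - 6, -8*x*z + 2*x)
At (3, -3, 2): (102, -23, -42).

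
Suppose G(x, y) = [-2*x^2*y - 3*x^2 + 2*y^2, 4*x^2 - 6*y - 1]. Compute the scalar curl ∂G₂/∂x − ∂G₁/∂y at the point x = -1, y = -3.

6

∂G₂/∂x = 8*x
∂G₁/∂y = -2*x^2 + 4*y
Scalar curl = 2*x^2 + 8*x - 4*y
At (-1, -3): 6.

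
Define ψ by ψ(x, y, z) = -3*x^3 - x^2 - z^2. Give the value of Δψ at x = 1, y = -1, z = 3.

∂²ψ/∂x² = -2*(9*x + 1)
∂²ψ/∂y² = 0
∂²ψ/∂z² = -2
∇²ψ = -18*x - 4
At (1, -1, 3): -22.

-22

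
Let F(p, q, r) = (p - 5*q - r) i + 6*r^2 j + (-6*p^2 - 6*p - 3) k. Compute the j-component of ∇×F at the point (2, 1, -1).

29

(∇×F)_2 = ∂F₁/∂r − ∂F₃/∂p
= -1 − (-12*p - 6)
= 12*p + 5
At (2, 1, -1): 29.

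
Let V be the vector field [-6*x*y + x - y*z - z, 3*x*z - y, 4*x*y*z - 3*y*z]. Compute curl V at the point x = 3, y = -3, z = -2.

(-27, -22, 10)

(∇×V)₁ = ∂V₃/∂y − ∂V₂/∂z = 4*x*z - 3*x - 3*z
(∇×V)₂ = ∂V₁/∂z − ∂V₃/∂x = -4*y*z - y - 1
(∇×V)₃ = ∂V₂/∂x − ∂V₁/∂y = 6*x + 4*z
∇×V = (4*x*z - 3*x - 3*z, -4*y*z - y - 1, 6*x + 4*z)
At (3, -3, -2): (-27, -22, 10).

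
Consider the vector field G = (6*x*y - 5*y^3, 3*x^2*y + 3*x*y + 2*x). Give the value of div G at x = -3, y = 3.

∂G₁/∂x = 6*y
∂G₂/∂y = 3*x^2 + 3*x
∇·G = 3*x^2 + 3*x + 6*y
At (-3, 3): 36.

36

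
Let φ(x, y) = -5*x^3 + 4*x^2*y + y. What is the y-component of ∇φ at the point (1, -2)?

5

(∇φ)_2 = ∂φ/∂y = 4*x^2 + 1
At (1, -2): 5.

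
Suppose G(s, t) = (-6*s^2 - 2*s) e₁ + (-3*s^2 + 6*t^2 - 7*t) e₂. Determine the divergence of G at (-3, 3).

63

∂G₁/∂s = -12*s - 2
∂G₂/∂t = 12*t - 7
∇·G = -12*s + 12*t - 9
At (-3, 3): 63.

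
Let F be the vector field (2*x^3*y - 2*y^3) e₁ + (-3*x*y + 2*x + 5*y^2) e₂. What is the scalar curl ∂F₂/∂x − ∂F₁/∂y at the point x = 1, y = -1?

9

∂F₂/∂x = -3*y + 2
∂F₁/∂y = 2*x^3 - 6*y^2
Scalar curl = -2*x^3 + 6*y^2 - 3*y + 2
At (1, -1): 9.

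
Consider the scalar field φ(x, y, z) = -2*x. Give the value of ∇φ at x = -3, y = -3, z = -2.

(-2, 0, 0)

∂φ/∂x = -2
∂φ/∂y = 0
∂φ/∂z = 0
∇φ = (-2, 0, 0)
At (-3, -3, -2): (-2, 0, 0).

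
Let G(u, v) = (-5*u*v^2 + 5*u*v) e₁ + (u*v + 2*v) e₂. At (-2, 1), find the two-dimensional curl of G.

∂G₂/∂u = v
∂G₁/∂v = -10*u*v + 5*u
Scalar curl = 10*u*v - 5*u + v
At (-2, 1): -9.

-9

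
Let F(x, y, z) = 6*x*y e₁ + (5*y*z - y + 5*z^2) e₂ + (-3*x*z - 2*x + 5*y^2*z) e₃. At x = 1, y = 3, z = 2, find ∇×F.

(25, 8, -6)

(∇×F)₁ = ∂F₃/∂y − ∂F₂/∂z = 10*y*z - 5*y - 10*z
(∇×F)₂ = ∂F₁/∂z − ∂F₃/∂x = 3*z + 2
(∇×F)₃ = ∂F₂/∂x − ∂F₁/∂y = -6*x
∇×F = (10*y*z - 5*y - 10*z, 3*z + 2, -6*x)
At (1, 3, 2): (25, 8, -6).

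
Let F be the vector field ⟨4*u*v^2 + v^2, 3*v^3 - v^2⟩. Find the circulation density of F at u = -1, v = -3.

∂F₂/∂u = 0
∂F₁/∂v = 8*u*v + 2*v
Scalar curl = -8*u*v - 2*v
At (-1, -3): -18.

-18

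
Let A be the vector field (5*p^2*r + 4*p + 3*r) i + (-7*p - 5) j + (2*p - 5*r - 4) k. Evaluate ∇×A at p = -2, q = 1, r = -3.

(0, 21, -7)

(∇×A)₁ = ∂A₃/∂q − ∂A₂/∂r = 0
(∇×A)₂ = ∂A₁/∂r − ∂A₃/∂p = 5*p^2 + 1
(∇×A)₃ = ∂A₂/∂p − ∂A₁/∂q = -7
∇×A = (0, 5*p^2 + 1, -7)
At (-2, 1, -3): (0, 21, -7).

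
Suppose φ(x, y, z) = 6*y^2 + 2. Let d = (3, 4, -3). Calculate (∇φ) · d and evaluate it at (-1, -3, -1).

∂φ/∂x = 0
∂φ/∂y = 12*y
∂φ/∂z = 0
∇φ at (-1, -3, -1) = (0, -36, 0)
∇φ · d = (0)(3) + (-36)(4) + (0)(-3) = -144

-144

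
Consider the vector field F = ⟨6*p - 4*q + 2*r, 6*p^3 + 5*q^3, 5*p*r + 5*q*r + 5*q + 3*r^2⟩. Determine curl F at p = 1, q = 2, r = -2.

(-5, 12, 22)

(∇×F)₁ = ∂F₃/∂q − ∂F₂/∂r = 5*r + 5
(∇×F)₂ = ∂F₁/∂r − ∂F₃/∂p = -5*r + 2
(∇×F)₃ = ∂F₂/∂p − ∂F₁/∂q = 18*p^2 + 4
∇×F = (5*r + 5, -5*r + 2, 18*p^2 + 4)
At (1, 2, -2): (-5, 12, 22).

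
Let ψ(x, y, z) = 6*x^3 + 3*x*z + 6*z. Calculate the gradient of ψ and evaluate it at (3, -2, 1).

∂ψ/∂x = 18*x^2 + 3*z
∂ψ/∂y = 0
∂ψ/∂z = 3*x + 6
∇ψ = (18*x^2 + 3*z, 0, 3*x + 6)
At (3, -2, 1): (165, 0, 15).

(165, 0, 15)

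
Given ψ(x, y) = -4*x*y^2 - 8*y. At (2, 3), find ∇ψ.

∂ψ/∂x = -4*y^2
∂ψ/∂y = -8*x*y - 8
∇ψ = (-4*y^2, -8*x*y - 8)
At (2, 3): (-36, -56).

(-36, -56)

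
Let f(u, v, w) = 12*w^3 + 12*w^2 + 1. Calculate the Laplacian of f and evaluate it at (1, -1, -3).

-192

∂²f/∂u² = 0
∂²f/∂v² = 0
∂²f/∂w² = 24*(3*w + 1)
∇²f = 72*w + 24
At (1, -1, -3): -192.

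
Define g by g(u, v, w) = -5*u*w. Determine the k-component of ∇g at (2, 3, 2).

-10

(∇g)_3 = ∂g/∂w = -5*u
At (2, 3, 2): -10.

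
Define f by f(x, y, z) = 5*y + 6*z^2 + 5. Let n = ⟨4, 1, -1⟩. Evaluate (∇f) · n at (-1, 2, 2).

∂f/∂x = 0
∂f/∂y = 5
∂f/∂z = 12*z
∇f at (-1, 2, 2) = (0, 5, 24)
∇f · n = (0)(4) + (5)(1) + (24)(-1) = -19

-19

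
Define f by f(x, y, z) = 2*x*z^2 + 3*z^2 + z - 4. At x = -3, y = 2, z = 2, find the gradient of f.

∂f/∂x = 2*z^2
∂f/∂y = 0
∂f/∂z = 4*x*z + 6*z + 1
∇f = (2*z^2, 0, 4*x*z + 6*z + 1)
At (-3, 2, 2): (8, 0, -11).

(8, 0, -11)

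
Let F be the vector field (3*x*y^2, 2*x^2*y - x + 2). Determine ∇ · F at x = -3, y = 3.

45

∂F₁/∂x = 3*y^2
∂F₂/∂y = 2*x^2
∇·F = 2*x^2 + 3*y^2
At (-3, 3): 45.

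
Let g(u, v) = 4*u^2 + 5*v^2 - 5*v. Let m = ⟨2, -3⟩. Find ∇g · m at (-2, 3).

-107

∂g/∂u = 8*u
∂g/∂v = 10*v - 5
∇g at (-2, 3) = (-16, 25)
∇g · m = (-16)(2) + (25)(-3) = -107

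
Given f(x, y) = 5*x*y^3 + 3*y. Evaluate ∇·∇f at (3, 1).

90

∂²f/∂x² = 0
∂²f/∂y² = 30*x*y
∇²f = 30*x*y
At (3, 1): 90.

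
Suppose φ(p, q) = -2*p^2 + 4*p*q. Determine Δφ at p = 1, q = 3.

∂²φ/∂p² = -4
∂²φ/∂q² = 0
∇²φ = -4
At (1, 3): -4.

-4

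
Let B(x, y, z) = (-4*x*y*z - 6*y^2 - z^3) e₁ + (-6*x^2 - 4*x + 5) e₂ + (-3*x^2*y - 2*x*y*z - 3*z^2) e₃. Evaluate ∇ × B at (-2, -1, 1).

(-8, -1, 0)

(∇×B)₁ = ∂B₃/∂y − ∂B₂/∂z = -3*x^2 - 2*x*z
(∇×B)₂ = ∂B₁/∂z − ∂B₃/∂x = 2*x*y + 2*y*z - 3*z^2
(∇×B)₃ = ∂B₂/∂x − ∂B₁/∂y = 4*x*z - 12*x + 12*y - 4
∇×B = (-3*x^2 - 2*x*z, 2*x*y + 2*y*z - 3*z^2, 4*x*z - 12*x + 12*y - 4)
At (-2, -1, 1): (-8, -1, 0).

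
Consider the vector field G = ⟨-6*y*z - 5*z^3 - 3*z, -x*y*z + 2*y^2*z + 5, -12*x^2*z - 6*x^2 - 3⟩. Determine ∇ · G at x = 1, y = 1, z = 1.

∂G₁/∂x = 0
∂G₂/∂y = -x*z + 4*y*z
∂G₃/∂z = -12*x^2
∇·G = -12*x^2 - x*z + 4*y*z
At (1, 1, 1): -9.

-9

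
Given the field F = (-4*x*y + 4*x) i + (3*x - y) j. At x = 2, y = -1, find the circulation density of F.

∂F₂/∂x = 3
∂F₁/∂y = -4*x
Scalar curl = 4*x + 3
At (2, -1): 11.

11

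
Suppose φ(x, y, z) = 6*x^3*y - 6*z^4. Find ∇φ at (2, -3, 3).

∂φ/∂x = 18*x^2*y
∂φ/∂y = 6*x^3
∂φ/∂z = -24*z^3
∇φ = (18*x^2*y, 6*x^3, -24*z^3)
At (2, -3, 3): (-216, 48, -648).

(-216, 48, -648)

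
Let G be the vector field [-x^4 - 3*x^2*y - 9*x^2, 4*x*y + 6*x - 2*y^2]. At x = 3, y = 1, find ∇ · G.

-172

∂G₁/∂x = -4*x^3 - 6*x*y - 18*x
∂G₂/∂y = 4*x - 4*y
∇·G = -4*x^3 - 6*x*y - 14*x - 4*y
At (3, 1): -172.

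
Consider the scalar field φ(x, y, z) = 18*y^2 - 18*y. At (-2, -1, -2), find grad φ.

(0, -54, 0)

∂φ/∂x = 0
∂φ/∂y = 36*y - 18
∂φ/∂z = 0
∇φ = (0, 36*y - 18, 0)
At (-2, -1, -2): (0, -54, 0).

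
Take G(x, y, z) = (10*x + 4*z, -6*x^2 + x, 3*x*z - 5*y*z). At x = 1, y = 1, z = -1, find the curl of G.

(∇×G)₁ = ∂G₃/∂y − ∂G₂/∂z = -5*z
(∇×G)₂ = ∂G₁/∂z − ∂G₃/∂x = -3*z + 4
(∇×G)₃ = ∂G₂/∂x − ∂G₁/∂y = -12*x + 1
∇×G = (-5*z, -3*z + 4, -12*x + 1)
At (1, 1, -1): (5, 7, -11).

(5, 7, -11)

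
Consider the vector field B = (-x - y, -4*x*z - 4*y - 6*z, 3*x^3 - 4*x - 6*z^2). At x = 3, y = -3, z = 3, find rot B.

(∇×B)₁ = ∂B₃/∂y − ∂B₂/∂z = 4*x + 6
(∇×B)₂ = ∂B₁/∂z − ∂B₃/∂x = -9*x^2 + 4
(∇×B)₃ = ∂B₂/∂x − ∂B₁/∂y = -4*z + 1
∇×B = (4*x + 6, -9*x^2 + 4, -4*z + 1)
At (3, -3, 3): (18, -77, -11).

(18, -77, -11)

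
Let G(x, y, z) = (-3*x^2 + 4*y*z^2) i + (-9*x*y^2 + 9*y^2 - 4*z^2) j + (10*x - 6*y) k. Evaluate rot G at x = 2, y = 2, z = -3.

(-30, -58, -72)

(∇×G)₁ = ∂G₃/∂y − ∂G₂/∂z = 8*z - 6
(∇×G)₂ = ∂G₁/∂z − ∂G₃/∂x = 8*y*z - 10
(∇×G)₃ = ∂G₂/∂x − ∂G₁/∂y = -9*y^2 - 4*z^2
∇×G = (8*z - 6, 8*y*z - 10, -9*y^2 - 4*z^2)
At (2, 2, -3): (-30, -58, -72).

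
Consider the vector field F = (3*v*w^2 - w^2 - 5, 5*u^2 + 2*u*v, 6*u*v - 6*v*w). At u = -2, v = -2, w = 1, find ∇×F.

(∇×F)₁ = ∂F₃/∂v − ∂F₂/∂w = 6*u - 6*w
(∇×F)₂ = ∂F₁/∂w − ∂F₃/∂u = 6*v*w - 6*v - 2*w
(∇×F)₃ = ∂F₂/∂u − ∂F₁/∂v = 10*u + 2*v - 3*w^2
∇×F = (6*u - 6*w, 6*v*w - 6*v - 2*w, 10*u + 2*v - 3*w^2)
At (-2, -2, 1): (-18, -2, -27).

(-18, -2, -27)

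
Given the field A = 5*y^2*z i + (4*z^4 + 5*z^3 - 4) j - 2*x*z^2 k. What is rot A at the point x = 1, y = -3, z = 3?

(-567, 63, 90)

(∇×A)₁ = ∂A₃/∂y − ∂A₂/∂z = -16*z^3 - 15*z^2
(∇×A)₂ = ∂A₁/∂z − ∂A₃/∂x = 5*y^2 + 2*z^2
(∇×A)₃ = ∂A₂/∂x − ∂A₁/∂y = -10*y*z
∇×A = (-16*z^3 - 15*z^2, 5*y^2 + 2*z^2, -10*y*z)
At (1, -3, 3): (-567, 63, 90).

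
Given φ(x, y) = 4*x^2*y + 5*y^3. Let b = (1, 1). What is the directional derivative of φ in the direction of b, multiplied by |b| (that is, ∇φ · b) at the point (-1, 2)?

∂φ/∂x = 8*x*y
∂φ/∂y = 4*x^2 + 15*y^2
∇φ at (-1, 2) = (-16, 64)
∇φ · b = (-16)(1) + (64)(1) = 48

48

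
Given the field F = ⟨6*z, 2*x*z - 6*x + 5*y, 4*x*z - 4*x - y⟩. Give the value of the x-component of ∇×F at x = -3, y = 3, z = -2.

5

(∇×F)_1 = ∂F₃/∂y − ∂F₂/∂z
= -1 − (2*x)
= -2*x - 1
At (-3, 3, -2): 5.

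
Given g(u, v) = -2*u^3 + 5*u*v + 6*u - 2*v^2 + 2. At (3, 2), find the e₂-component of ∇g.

7

(∇g)_2 = ∂g/∂v = 5*u - 4*v
At (3, 2): 7.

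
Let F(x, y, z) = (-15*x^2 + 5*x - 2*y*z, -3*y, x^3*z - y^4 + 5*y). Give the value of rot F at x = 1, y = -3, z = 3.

(∇×F)₁ = ∂F₃/∂y − ∂F₂/∂z = -4*y^3 + 5
(∇×F)₂ = ∂F₁/∂z − ∂F₃/∂x = -3*x^2*z - 2*y
(∇×F)₃ = ∂F₂/∂x − ∂F₁/∂y = 2*z
∇×F = (-4*y^3 + 5, -3*x^2*z - 2*y, 2*z)
At (1, -3, 3): (113, -3, 6).

(113, -3, 6)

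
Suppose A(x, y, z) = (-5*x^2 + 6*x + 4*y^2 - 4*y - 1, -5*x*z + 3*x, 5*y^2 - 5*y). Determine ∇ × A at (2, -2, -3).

(-15, 0, 38)

(∇×A)₁ = ∂A₃/∂y − ∂A₂/∂z = 5*x + 10*y - 5
(∇×A)₂ = ∂A₁/∂z − ∂A₃/∂x = 0
(∇×A)₃ = ∂A₂/∂x − ∂A₁/∂y = -8*y - 5*z + 7
∇×A = (5*x + 10*y - 5, 0, -8*y - 5*z + 7)
At (2, -2, -3): (-15, 0, 38).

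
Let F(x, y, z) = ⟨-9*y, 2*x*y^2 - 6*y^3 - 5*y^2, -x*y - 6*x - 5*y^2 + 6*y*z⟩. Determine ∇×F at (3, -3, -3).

(∇×F)₁ = ∂F₃/∂y − ∂F₂/∂z = -x - 10*y + 6*z
(∇×F)₂ = ∂F₁/∂z − ∂F₃/∂x = y + 6
(∇×F)₃ = ∂F₂/∂x − ∂F₁/∂y = 2*y^2 + 9
∇×F = (-x - 10*y + 6*z, y + 6, 2*y^2 + 9)
At (3, -3, -3): (9, 3, 27).

(9, 3, 27)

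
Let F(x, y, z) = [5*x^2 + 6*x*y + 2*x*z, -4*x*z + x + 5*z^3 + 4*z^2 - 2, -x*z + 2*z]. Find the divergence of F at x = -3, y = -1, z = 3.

-25

∂F₁/∂x = 10*x + 6*y + 2*z
∂F₂/∂y = 0
∂F₃/∂z = -x + 2
∇·F = 9*x + 6*y + 2*z + 2
At (-3, -1, 3): -25.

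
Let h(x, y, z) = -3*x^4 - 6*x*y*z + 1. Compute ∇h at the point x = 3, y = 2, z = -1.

(-312, 18, -36)

∂h/∂x = -12*x^3 - 6*y*z
∂h/∂y = -6*x*z
∂h/∂z = -6*x*y
∇h = (-12*x^3 - 6*y*z, -6*x*z, -6*x*y)
At (3, 2, -1): (-312, 18, -36).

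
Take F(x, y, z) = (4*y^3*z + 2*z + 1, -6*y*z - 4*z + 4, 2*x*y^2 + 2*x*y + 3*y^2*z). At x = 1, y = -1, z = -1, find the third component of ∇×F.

(∇×F)_3 = ∂F₂/∂x − ∂F₁/∂y
= 0 − (12*y^2*z)
= -12*y^2*z
At (1, -1, -1): 12.

12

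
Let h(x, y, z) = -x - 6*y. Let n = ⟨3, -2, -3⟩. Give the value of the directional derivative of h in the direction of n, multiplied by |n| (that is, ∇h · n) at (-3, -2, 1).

9

∂h/∂x = -1
∂h/∂y = -6
∂h/∂z = 0
∇h at (-3, -2, 1) = (-1, -6, 0)
∇h · n = (-1)(3) + (-6)(-2) + (0)(-3) = 9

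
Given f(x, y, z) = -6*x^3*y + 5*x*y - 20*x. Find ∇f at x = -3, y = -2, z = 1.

(294, 147, 0)

∂f/∂x = -18*x^2*y + 5*y - 20
∂f/∂y = -6*x^3 + 5*x
∂f/∂z = 0
∇f = (-18*x^2*y + 5*y - 20, -6*x^3 + 5*x, 0)
At (-3, -2, 1): (294, 147, 0).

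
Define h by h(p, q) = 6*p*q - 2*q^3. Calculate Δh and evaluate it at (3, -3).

∂²h/∂p² = 0
∂²h/∂q² = -12*q
∇²h = -12*q
At (3, -3): 36.

36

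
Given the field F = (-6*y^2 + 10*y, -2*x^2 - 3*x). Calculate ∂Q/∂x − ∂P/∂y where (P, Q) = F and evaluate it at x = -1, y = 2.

15

∂F₂/∂x = -4*x - 3
∂F₁/∂y = -12*y + 10
Scalar curl = -4*x + 12*y - 13
At (-1, 2): 15.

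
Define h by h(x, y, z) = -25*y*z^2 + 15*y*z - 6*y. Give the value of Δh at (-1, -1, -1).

50

∂²h/∂x² = 0
∂²h/∂y² = 0
∂²h/∂z² = -50*y
∇²h = -50*y
At (-1, -1, -1): 50.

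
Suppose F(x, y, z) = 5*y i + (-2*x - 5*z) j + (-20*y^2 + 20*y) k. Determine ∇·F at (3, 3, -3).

0

∂F₁/∂x = 0
∂F₂/∂y = 0
∂F₃/∂z = 0
∇·F = 0
At (3, 3, -3): 0.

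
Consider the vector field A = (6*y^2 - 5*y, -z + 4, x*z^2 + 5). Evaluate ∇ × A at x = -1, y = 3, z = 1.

(1, -1, -31)

(∇×A)₁ = ∂A₃/∂y − ∂A₂/∂z = 1
(∇×A)₂ = ∂A₁/∂z − ∂A₃/∂x = -z^2
(∇×A)₃ = ∂A₂/∂x − ∂A₁/∂y = -12*y + 5
∇×A = (1, -z^2, -12*y + 5)
At (-1, 3, 1): (1, -1, -31).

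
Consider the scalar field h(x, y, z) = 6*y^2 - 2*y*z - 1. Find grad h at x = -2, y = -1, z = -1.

(0, -10, 2)

∂h/∂x = 0
∂h/∂y = 12*y - 2*z
∂h/∂z = -2*y
∇h = (0, 12*y - 2*z, -2*y)
At (-2, -1, -1): (0, -10, 2).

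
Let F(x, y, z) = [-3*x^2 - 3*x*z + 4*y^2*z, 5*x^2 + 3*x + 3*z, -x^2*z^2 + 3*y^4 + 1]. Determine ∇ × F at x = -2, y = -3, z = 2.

(-327, 26, 31)

(∇×F)₁ = ∂F₃/∂y − ∂F₂/∂z = 12*y^3 - 3
(∇×F)₂ = ∂F₁/∂z − ∂F₃/∂x = 2*x*z^2 - 3*x + 4*y^2
(∇×F)₃ = ∂F₂/∂x − ∂F₁/∂y = 10*x - 8*y*z + 3
∇×F = (12*y^3 - 3, 2*x*z^2 - 3*x + 4*y^2, 10*x - 8*y*z + 3)
At (-2, -3, 2): (-327, 26, 31).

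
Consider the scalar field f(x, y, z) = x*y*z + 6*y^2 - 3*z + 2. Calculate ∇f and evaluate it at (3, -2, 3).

∂f/∂x = y*z
∂f/∂y = x*z + 12*y
∂f/∂z = x*y - 3
∇f = (y*z, x*z + 12*y, x*y - 3)
At (3, -2, 3): (-6, -15, -9).

(-6, -15, -9)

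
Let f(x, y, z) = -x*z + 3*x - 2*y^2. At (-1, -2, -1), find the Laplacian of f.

∂²f/∂x² = 0
∂²f/∂y² = -4
∂²f/∂z² = 0
∇²f = -4
At (-1, -2, -1): -4.

-4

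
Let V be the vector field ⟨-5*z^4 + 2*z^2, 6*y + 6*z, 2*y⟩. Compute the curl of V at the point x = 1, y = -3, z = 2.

(-4, -152, 0)

(∇×V)₁ = ∂V₃/∂y − ∂V₂/∂z = -4
(∇×V)₂ = ∂V₁/∂z − ∂V₃/∂x = -20*z^3 + 4*z
(∇×V)₃ = ∂V₂/∂x − ∂V₁/∂y = 0
∇×V = (-4, -20*z^3 + 4*z, 0)
At (1, -3, 2): (-4, -152, 0).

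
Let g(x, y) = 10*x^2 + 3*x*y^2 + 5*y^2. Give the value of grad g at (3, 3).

(87, 84)

∂g/∂x = 20*x + 3*y^2
∂g/∂y = 6*x*y + 10*y
∇g = (20*x + 3*y^2, 6*x*y + 10*y)
At (3, 3): (87, 84).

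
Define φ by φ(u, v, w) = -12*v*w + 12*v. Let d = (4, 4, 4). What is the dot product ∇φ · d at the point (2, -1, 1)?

48

∂φ/∂u = 0
∂φ/∂v = -12*w + 12
∂φ/∂w = -12*v
∇φ at (2, -1, 1) = (0, 0, 12)
∇φ · d = (0)(4) + (0)(4) + (12)(4) = 48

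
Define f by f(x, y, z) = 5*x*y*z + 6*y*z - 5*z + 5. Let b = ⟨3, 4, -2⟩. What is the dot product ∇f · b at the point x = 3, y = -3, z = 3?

253

∂f/∂x = 5*y*z
∂f/∂y = 5*x*z + 6*z
∂f/∂z = 5*x*y + 6*y - 5
∇f at (3, -3, 3) = (-45, 63, -68)
∇f · b = (-45)(3) + (63)(4) + (-68)(-2) = 253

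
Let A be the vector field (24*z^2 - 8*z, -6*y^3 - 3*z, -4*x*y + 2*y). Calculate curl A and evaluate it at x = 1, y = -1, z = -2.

(1, -108, 0)

(∇×A)₁ = ∂A₃/∂y − ∂A₂/∂z = -4*x + 5
(∇×A)₂ = ∂A₁/∂z − ∂A₃/∂x = 4*y + 48*z - 8
(∇×A)₃ = ∂A₂/∂x − ∂A₁/∂y = 0
∇×A = (-4*x + 5, 4*y + 48*z - 8, 0)
At (1, -1, -2): (1, -108, 0).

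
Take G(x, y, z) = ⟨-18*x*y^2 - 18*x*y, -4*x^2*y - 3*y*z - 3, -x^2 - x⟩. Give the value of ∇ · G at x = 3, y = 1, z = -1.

-69

∂G₁/∂x = -18*y^2 - 18*y
∂G₂/∂y = -4*x^2 - 3*z
∂G₃/∂z = 0
∇·G = -4*x^2 - 18*y^2 - 18*y - 3*z
At (3, 1, -1): -69.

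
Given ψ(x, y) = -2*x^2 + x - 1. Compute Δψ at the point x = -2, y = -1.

-4

∂²ψ/∂x² = -4
∂²ψ/∂y² = 0
∇²ψ = -4
At (-2, -1): -4.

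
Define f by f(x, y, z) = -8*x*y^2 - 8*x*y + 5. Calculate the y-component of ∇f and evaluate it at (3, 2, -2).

(∇f)_2 = ∂f/∂y = -16*x*y - 8*x
At (3, 2, -2): -120.

-120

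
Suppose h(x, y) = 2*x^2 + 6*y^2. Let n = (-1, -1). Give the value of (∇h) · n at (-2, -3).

∂h/∂x = 4*x
∂h/∂y = 12*y
∇h at (-2, -3) = (-8, -36)
∇h · n = (-8)(-1) + (-36)(-1) = 44

44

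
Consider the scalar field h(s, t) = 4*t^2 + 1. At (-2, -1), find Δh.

∂²h/∂s² = 0
∂²h/∂t² = 8
∇²h = 8
At (-2, -1): 8.

8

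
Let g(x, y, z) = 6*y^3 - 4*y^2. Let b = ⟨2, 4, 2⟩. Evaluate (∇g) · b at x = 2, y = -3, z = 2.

∂g/∂x = 0
∂g/∂y = 18*y^2 - 8*y
∂g/∂z = 0
∇g at (2, -3, 2) = (0, 186, 0)
∇g · b = (0)(2) + (186)(4) + (0)(2) = 744

744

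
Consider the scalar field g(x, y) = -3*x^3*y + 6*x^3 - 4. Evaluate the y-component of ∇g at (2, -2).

(∇g)_2 = ∂g/∂y = -3*x^3
At (2, -2): -24.

-24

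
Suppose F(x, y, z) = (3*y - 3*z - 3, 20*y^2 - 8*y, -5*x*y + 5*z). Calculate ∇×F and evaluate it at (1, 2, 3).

(∇×F)₁ = ∂F₃/∂y − ∂F₂/∂z = -5*x
(∇×F)₂ = ∂F₁/∂z − ∂F₃/∂x = 5*y - 3
(∇×F)₃ = ∂F₂/∂x − ∂F₁/∂y = -3
∇×F = (-5*x, 5*y - 3, -3)
At (1, 2, 3): (-5, 7, -3).

(-5, 7, -3)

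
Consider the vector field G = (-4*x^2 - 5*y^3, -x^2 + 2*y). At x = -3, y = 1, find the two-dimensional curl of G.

21

∂G₂/∂x = -2*x
∂G₁/∂y = -15*y^2
Scalar curl = -2*x + 15*y^2
At (-3, 1): 21.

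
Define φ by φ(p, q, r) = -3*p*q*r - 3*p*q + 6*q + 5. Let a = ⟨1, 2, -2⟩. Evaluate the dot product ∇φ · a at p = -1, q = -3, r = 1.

∂φ/∂p = -3*q*r - 3*q
∂φ/∂q = -3*p*r - 3*p + 6
∂φ/∂r = -3*p*q
∇φ at (-1, -3, 1) = (18, 12, -9)
∇φ · a = (18)(1) + (12)(2) + (-9)(-2) = 60

60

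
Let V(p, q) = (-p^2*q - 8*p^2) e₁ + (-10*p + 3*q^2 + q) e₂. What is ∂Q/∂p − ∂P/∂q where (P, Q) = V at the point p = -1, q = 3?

∂V₂/∂p = -10
∂V₁/∂q = -p^2
Scalar curl = p^2 - 10
At (-1, 3): -9.

-9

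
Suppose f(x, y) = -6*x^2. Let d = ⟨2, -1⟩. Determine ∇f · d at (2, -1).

∂f/∂x = -12*x
∂f/∂y = 0
∇f at (2, -1) = (-24, 0)
∇f · d = (-24)(2) + (0)(-1) = -48

-48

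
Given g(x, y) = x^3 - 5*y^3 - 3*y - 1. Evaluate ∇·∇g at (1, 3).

∂²g/∂x² = 6*x
∂²g/∂y² = -30*y
∇²g = 6*x - 30*y
At (1, 3): -84.

-84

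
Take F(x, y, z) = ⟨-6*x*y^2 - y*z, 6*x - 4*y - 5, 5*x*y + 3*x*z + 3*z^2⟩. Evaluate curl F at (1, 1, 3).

(5, -15, 21)

(∇×F)₁ = ∂F₃/∂y − ∂F₂/∂z = 5*x
(∇×F)₂ = ∂F₁/∂z − ∂F₃/∂x = -6*y - 3*z
(∇×F)₃ = ∂F₂/∂x − ∂F₁/∂y = 12*x*y + z + 6
∇×F = (5*x, -6*y - 3*z, 12*x*y + z + 6)
At (1, 1, 3): (5, -15, 21).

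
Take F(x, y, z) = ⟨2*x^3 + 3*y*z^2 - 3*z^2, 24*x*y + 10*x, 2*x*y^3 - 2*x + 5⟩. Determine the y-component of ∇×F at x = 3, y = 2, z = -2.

(∇×F)_2 = ∂F₁/∂z − ∂F₃/∂x
= 6*y*z - 6*z − (2*y^3 - 2)
= -2*y^3 + 6*y*z - 6*z + 2
At (3, 2, -2): -26.

-26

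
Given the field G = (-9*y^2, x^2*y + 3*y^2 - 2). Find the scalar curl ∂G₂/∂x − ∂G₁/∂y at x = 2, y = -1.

-22

∂G₂/∂x = 2*x*y
∂G₁/∂y = -18*y
Scalar curl = 2*x*y + 18*y
At (2, -1): -22.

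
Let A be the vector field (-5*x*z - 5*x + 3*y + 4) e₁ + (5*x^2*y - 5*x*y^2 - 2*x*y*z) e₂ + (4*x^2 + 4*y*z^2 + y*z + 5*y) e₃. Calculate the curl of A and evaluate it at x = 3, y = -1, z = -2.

(∇×A)₁ = ∂A₃/∂y − ∂A₂/∂z = 2*x*y + 4*z^2 + z + 5
(∇×A)₂ = ∂A₁/∂z − ∂A₃/∂x = -13*x
(∇×A)₃ = ∂A₂/∂x − ∂A₁/∂y = 10*x*y - 5*y^2 - 2*y*z - 3
∇×A = (2*x*y + 4*z^2 + z + 5, -13*x, 10*x*y - 5*y^2 - 2*y*z - 3)
At (3, -1, -2): (13, -39, -42).

(13, -39, -42)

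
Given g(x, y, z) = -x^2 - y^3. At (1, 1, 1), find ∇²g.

∂²g/∂x² = -2
∂²g/∂y² = -6*y
∂²g/∂z² = 0
∇²g = -6*y - 2
At (1, 1, 1): -8.

-8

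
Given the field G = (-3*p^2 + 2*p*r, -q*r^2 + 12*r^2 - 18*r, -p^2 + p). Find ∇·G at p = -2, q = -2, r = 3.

9

∂G₁/∂p = -6*p + 2*r
∂G₂/∂q = -r^2
∂G₃/∂r = 0
∇·G = -6*p - r^2 + 2*r
At (-2, -2, 3): 9.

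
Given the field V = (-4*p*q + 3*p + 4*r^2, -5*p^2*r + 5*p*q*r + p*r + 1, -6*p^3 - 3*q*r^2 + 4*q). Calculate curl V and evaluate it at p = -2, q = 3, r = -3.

(29, 48, -116)

(∇×V)₁ = ∂V₃/∂q − ∂V₂/∂r = 5*p^2 - 5*p*q - p - 3*r^2 + 4
(∇×V)₂ = ∂V₁/∂r − ∂V₃/∂p = 18*p^2 + 8*r
(∇×V)₃ = ∂V₂/∂p − ∂V₁/∂q = -10*p*r + 4*p + 5*q*r + r
∇×V = (5*p^2 - 5*p*q - p - 3*r^2 + 4, 18*p^2 + 8*r, -10*p*r + 4*p + 5*q*r + r)
At (-2, 3, -3): (29, 48, -116).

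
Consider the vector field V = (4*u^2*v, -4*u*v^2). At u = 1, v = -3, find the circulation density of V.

∂V₂/∂u = -4*v^2
∂V₁/∂v = 4*u^2
Scalar curl = -4*u^2 - 4*v^2
At (1, -3): -40.

-40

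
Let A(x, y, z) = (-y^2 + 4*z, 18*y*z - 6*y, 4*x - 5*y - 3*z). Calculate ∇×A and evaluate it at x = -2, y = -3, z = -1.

(49, 0, -6)

(∇×A)₁ = ∂A₃/∂y − ∂A₂/∂z = -18*y - 5
(∇×A)₂ = ∂A₁/∂z − ∂A₃/∂x = 0
(∇×A)₃ = ∂A₂/∂x − ∂A₁/∂y = 2*y
∇×A = (-18*y - 5, 0, 2*y)
At (-2, -3, -1): (49, 0, -6).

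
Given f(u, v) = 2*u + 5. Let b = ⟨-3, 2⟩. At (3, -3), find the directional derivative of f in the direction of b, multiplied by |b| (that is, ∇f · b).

-6

∂f/∂u = 2
∂f/∂v = 0
∇f at (3, -3) = (2, 0)
∇f · b = (2)(-3) + (0)(2) = -6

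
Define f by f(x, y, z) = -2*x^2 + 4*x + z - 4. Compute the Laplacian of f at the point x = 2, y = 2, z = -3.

∂²f/∂x² = -4
∂²f/∂y² = 0
∂²f/∂z² = 0
∇²f = -4
At (2, 2, -3): -4.

-4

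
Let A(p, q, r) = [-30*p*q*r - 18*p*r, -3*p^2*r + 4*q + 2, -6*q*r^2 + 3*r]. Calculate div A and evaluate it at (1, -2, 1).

73

∂A₁/∂p = -30*q*r - 18*r
∂A₂/∂q = 4
∂A₃/∂r = -12*q*r + 3
∇·A = -42*q*r - 18*r + 7
At (1, -2, 1): 73.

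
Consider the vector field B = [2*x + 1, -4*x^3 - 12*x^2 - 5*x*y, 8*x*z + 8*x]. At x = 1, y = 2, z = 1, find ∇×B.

(∇×B)₁ = ∂B₃/∂y − ∂B₂/∂z = 0
(∇×B)₂ = ∂B₁/∂z − ∂B₃/∂x = -8*z - 8
(∇×B)₃ = ∂B₂/∂x − ∂B₁/∂y = -12*x^2 - 24*x - 5*y
∇×B = (0, -8*z - 8, -12*x^2 - 24*x - 5*y)
At (1, 2, 1): (0, -16, -46).

(0, -16, -46)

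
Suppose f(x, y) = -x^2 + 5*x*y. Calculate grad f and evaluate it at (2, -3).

∂f/∂x = -2*x + 5*y
∂f/∂y = 5*x
∇f = (-2*x + 5*y, 5*x)
At (2, -3): (-19, 10).

(-19, 10)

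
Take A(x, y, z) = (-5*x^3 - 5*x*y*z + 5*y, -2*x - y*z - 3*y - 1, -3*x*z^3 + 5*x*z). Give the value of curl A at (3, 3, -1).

(∇×A)₁ = ∂A₃/∂y − ∂A₂/∂z = y
(∇×A)₂ = ∂A₁/∂z − ∂A₃/∂x = -5*x*y + 3*z^3 - 5*z
(∇×A)₃ = ∂A₂/∂x − ∂A₁/∂y = 5*x*z - 7
∇×A = (y, -5*x*y + 3*z^3 - 5*z, 5*x*z - 7)
At (3, 3, -1): (3, -43, -22).

(3, -43, -22)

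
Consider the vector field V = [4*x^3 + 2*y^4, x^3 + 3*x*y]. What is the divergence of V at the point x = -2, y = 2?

∂V₁/∂x = 12*x^2
∂V₂/∂y = 3*x
∇·V = 12*x^2 + 3*x
At (-2, 2): 42.

42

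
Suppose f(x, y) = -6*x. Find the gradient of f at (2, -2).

(-6, 0)

∂f/∂x = -6
∂f/∂y = 0
∇f = (-6, 0)
At (2, -2): (-6, 0).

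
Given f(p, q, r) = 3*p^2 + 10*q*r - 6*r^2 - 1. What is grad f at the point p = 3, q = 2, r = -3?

∂f/∂p = 6*p
∂f/∂q = 10*r
∂f/∂r = 10*q - 12*r
∇f = (6*p, 10*r, 10*q - 12*r)
At (3, 2, -3): (18, -30, 56).

(18, -30, 56)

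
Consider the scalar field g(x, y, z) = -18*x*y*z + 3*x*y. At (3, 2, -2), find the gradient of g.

∂g/∂x = -18*y*z + 3*y
∂g/∂y = -18*x*z + 3*x
∂g/∂z = -18*x*y
∇g = (-18*y*z + 3*y, -18*x*z + 3*x, -18*x*y)
At (3, 2, -2): (78, 117, -108).

(78, 117, -108)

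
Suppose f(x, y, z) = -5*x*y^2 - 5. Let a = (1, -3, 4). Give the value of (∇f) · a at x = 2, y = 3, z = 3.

∂f/∂x = -5*y^2
∂f/∂y = -10*x*y
∂f/∂z = 0
∇f at (2, 3, 3) = (-45, -60, 0)
∇f · a = (-45)(1) + (-60)(-3) + (0)(4) = 135

135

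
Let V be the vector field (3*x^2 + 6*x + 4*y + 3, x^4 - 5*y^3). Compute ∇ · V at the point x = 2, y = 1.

∂V₁/∂x = 6*x + 6
∂V₂/∂y = -15*y^2
∇·V = 6*x - 15*y^2 + 6
At (2, 1): 3.

3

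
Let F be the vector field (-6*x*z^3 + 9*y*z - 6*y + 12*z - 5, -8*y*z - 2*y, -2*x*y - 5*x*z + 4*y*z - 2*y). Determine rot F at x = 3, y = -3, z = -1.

(∇×F)₁ = ∂F₃/∂y − ∂F₂/∂z = -2*x + 8*y + 4*z - 2
(∇×F)₂ = ∂F₁/∂z − ∂F₃/∂x = -18*x*z^2 + 11*y + 5*z + 12
(∇×F)₃ = ∂F₂/∂x − ∂F₁/∂y = -9*z + 6
∇×F = (-2*x + 8*y + 4*z - 2, -18*x*z^2 + 11*y + 5*z + 12, -9*z + 6)
At (3, -3, -1): (-36, -80, 15).

(-36, -80, 15)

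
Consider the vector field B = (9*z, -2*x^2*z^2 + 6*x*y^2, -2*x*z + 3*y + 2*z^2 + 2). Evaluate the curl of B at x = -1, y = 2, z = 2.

(∇×B)₁ = ∂B₃/∂y − ∂B₂/∂z = 4*x^2*z + 3
(∇×B)₂ = ∂B₁/∂z − ∂B₃/∂x = 2*z + 9
(∇×B)₃ = ∂B₂/∂x − ∂B₁/∂y = -4*x*z^2 + 6*y^2
∇×B = (4*x^2*z + 3, 2*z + 9, -4*x*z^2 + 6*y^2)
At (-1, 2, 2): (11, 13, 40).

(11, 13, 40)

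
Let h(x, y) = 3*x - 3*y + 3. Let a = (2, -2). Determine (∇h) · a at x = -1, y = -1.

12

∂h/∂x = 3
∂h/∂y = -3
∇h at (-1, -1) = (3, -3)
∇h · a = (3)(2) + (-3)(-2) = 12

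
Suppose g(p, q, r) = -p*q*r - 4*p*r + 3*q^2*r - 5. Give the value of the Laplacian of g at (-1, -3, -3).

∂²g/∂p² = 0
∂²g/∂q² = 6*r
∂²g/∂r² = 0
∇²g = 6*r
At (-1, -3, -3): -18.

-18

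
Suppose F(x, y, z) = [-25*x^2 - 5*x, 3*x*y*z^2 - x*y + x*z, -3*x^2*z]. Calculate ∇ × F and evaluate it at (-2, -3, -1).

(∇×F)₁ = ∂F₃/∂y − ∂F₂/∂z = -6*x*y*z - x
(∇×F)₂ = ∂F₁/∂z − ∂F₃/∂x = 6*x*z
(∇×F)₃ = ∂F₂/∂x − ∂F₁/∂y = 3*y*z^2 - y + z
∇×F = (-6*x*y*z - x, 6*x*z, 3*y*z^2 - y + z)
At (-2, -3, -1): (38, 12, -7).

(38, 12, -7)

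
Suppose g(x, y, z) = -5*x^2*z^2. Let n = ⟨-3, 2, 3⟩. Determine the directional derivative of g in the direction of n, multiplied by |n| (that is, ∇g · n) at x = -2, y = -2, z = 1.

-180

∂g/∂x = -10*x*z^2
∂g/∂y = 0
∂g/∂z = -10*x^2*z
∇g at (-2, -2, 1) = (20, 0, -40)
∇g · n = (20)(-3) + (0)(2) + (-40)(3) = -180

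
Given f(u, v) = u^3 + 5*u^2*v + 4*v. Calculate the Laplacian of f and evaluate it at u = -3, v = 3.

12

∂²f/∂u² = 2*(3*u + 5*v)
∂²f/∂v² = 0
∇²f = 6*u + 10*v
At (-3, 3): 12.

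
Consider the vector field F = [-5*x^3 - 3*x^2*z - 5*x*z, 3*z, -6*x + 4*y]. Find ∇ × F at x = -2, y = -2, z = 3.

(∇×F)₁ = ∂F₃/∂y − ∂F₂/∂z = 1
(∇×F)₂ = ∂F₁/∂z − ∂F₃/∂x = -3*x^2 - 5*x + 6
(∇×F)₃ = ∂F₂/∂x − ∂F₁/∂y = 0
∇×F = (1, -3*x^2 - 5*x + 6, 0)
At (-2, -2, 3): (1, 4, 0).

(1, 4, 0)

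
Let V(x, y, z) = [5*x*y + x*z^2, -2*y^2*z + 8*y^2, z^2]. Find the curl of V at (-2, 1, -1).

(∇×V)₁ = ∂V₃/∂y − ∂V₂/∂z = 2*y^2
(∇×V)₂ = ∂V₁/∂z − ∂V₃/∂x = 2*x*z
(∇×V)₃ = ∂V₂/∂x − ∂V₁/∂y = -5*x
∇×V = (2*y^2, 2*x*z, -5*x)
At (-2, 1, -1): (2, 4, 10).

(2, 4, 10)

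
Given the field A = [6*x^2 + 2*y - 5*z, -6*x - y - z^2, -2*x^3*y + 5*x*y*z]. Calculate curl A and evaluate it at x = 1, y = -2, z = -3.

(-23, -47, -8)

(∇×A)₁ = ∂A₃/∂y − ∂A₂/∂z = -2*x^3 + 5*x*z + 2*z
(∇×A)₂ = ∂A₁/∂z − ∂A₃/∂x = 6*x^2*y - 5*y*z - 5
(∇×A)₃ = ∂A₂/∂x − ∂A₁/∂y = -8
∇×A = (-2*x^3 + 5*x*z + 2*z, 6*x^2*y - 5*y*z - 5, -8)
At (1, -2, -3): (-23, -47, -8).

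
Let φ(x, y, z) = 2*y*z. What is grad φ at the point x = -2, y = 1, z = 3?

(0, 6, 2)

∂φ/∂x = 0
∂φ/∂y = 2*z
∂φ/∂z = 2*y
∇φ = (0, 2*z, 2*y)
At (-2, 1, 3): (0, 6, 2).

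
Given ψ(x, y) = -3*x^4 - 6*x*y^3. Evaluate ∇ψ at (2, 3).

(-258, -324)

∂ψ/∂x = -12*x^3 - 6*y^3
∂ψ/∂y = -18*x*y^2
∇ψ = (-12*x^3 - 6*y^3, -18*x*y^2)
At (2, 3): (-258, -324).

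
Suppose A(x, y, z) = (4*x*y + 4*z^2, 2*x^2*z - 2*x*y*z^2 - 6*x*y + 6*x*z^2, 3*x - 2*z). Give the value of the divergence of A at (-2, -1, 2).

∂A₁/∂x = 4*y
∂A₂/∂y = -2*x*z^2 - 6*x
∂A₃/∂z = -2
∇·A = -2*x*z^2 - 6*x + 4*y - 2
At (-2, -1, 2): 22.

22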